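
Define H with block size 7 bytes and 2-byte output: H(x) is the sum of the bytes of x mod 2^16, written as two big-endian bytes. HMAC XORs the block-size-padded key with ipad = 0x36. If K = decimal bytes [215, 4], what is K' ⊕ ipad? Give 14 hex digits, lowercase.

Key decimal bytes [215, 4] = d7 04 is 2 bytes ≤ B = 7; zero-pad to 7 bytes: K' = d7 04 00 00 00 00 00.
XOR each byte with 0x36: d7⊕36=e1, 04⊕36=32, 00⊕36=36, 00⊕36=36, 00⊕36=36, 00⊕36=36, 00⊕36=36.

e1323636363636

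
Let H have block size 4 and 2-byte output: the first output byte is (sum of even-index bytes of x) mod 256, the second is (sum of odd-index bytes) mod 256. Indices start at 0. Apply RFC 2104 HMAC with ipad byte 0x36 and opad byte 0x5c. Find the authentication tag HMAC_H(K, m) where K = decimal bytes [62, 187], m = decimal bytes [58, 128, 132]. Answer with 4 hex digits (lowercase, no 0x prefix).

Key decimal bytes [62, 187] = 3e bb is 2 bytes ≤ B = 4; zero-pad to 4 bytes: K' = 3e bb 00 00.
K' ⊕ ipad = 08 8d 36 36.  K' ⊕ opad = 62 e7 5c 5c.
Inner input = (K'⊕ipad) ∥ m = 08 8d 36 36 ∥ 3a 80 84.
Inner hash: even-index sum = 252 mod 256 = 252; odd-index sum = 323 mod 256 = 67 → fc 43.
Outer input = (K'⊕opad) ∥ inner = 62 e7 5c 5c ∥ fc 43.
Outer hash (tag): even-index sum = 442 mod 256 = 186; odd-index sum = 390 mod 256 = 134 → ba 86.

ba86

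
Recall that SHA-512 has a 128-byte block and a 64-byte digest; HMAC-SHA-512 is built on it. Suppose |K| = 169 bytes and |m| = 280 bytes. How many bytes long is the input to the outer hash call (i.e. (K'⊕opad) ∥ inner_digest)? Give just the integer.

Key is 169 > 128 bytes, so it is hashed to 64 bytes then zero-padded to 128: |K'| = 128.
Outer input = (K'⊕opad) ∥ H(inner) → 128 + 64 = 192 bytes.

192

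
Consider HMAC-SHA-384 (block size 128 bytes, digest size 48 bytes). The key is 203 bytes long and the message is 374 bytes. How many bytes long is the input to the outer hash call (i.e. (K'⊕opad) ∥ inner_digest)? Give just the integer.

176

Key is 203 > 128 bytes, so it is hashed to 48 bytes then zero-padded to 128: |K'| = 128.
Outer input = (K'⊕opad) ∥ H(inner) → 128 + 48 = 176 bytes.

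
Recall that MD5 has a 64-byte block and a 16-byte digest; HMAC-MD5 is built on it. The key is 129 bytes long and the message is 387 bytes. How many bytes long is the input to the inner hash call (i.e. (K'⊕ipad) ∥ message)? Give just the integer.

Key is 129 > 64 bytes, so it is hashed to 16 bytes then zero-padded to 64: |K'| = 64.
Inner input = (K'⊕ipad) ∥ m → 64 + 387 = 451 bytes.

451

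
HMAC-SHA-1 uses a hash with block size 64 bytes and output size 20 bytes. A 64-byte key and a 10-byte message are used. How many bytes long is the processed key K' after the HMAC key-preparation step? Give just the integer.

Key is 64 ≤ 64 bytes, zero-padded: |K'| = 64.

64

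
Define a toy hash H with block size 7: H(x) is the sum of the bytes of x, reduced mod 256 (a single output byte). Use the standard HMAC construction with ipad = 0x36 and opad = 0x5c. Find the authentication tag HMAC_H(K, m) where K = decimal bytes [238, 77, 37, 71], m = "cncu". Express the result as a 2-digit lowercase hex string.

8d

Key decimal bytes [238, 77, 37, 71] = ee 4d 25 47 is 4 bytes ≤ B = 7; zero-pad to 7 bytes: K' = ee 4d 25 47 00 00 00.
K' ⊕ ipad = d8 7b 13 71 36 36 36.  K' ⊕ opad = b2 11 79 1b 5c 5c 5c.
Inner input = (K'⊕ipad) ∥ m = d8 7b 13 71 36 36 36 ∥ 63 6e 63 75.
Inner hash: sum = 216+123+19+113+54+54+54+99+110+99+117 = 1058; mod 256 = 34 → 22.
Outer input = (K'⊕opad) ∥ inner = b2 11 79 1b 5c 5c 5c ∥ 22.
Outer hash (tag): sum = 178+17+121+27+92+92+92+34 = 653; mod 256 = 141 → 8d.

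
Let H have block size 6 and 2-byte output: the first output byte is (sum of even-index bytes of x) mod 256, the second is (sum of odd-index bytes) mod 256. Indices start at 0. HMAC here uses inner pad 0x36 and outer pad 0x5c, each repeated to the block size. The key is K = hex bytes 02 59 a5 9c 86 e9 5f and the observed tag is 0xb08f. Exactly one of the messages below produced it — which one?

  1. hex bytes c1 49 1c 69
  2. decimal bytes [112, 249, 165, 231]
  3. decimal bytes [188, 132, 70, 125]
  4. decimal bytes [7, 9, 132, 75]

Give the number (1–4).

Key hex bytes 02 59 a5 9c 86 e9 5f is 7 bytes > B = 6, so hash it first: H(key) = 8c de, then zero-pad to 6 bytes: K' = 8c de 00 00 00 00.
K' ⊕ ipad = ba e8 36 36 36 36; K' ⊕ opad = d0 82 5c 5c 5c 5c.
m1: inner = H(ba e8 36 36 36 36 c1 49 1c 69) = 03 06; tag = H(d0 82 5c 5c 5c 5c 03 06) = 8b40
m2: inner = H(ba e8 36 36 36 36 70 f9 a5 e7) = 3b 34; tag = H(d0 82 5c 5c 5c 5c 3b 34) = c36e
m3: inner = H(ba e8 36 36 36 36 bc 84 46 7d) = 28 55; tag = H(d0 82 5c 5c 5c 5c 28 55) = b08f ← matches
m4: inner = H(ba e8 36 36 36 36 07 09 84 4b) = b1 a8; tag = H(d0 82 5c 5c 5c 5c b1 a8) = 39e2

3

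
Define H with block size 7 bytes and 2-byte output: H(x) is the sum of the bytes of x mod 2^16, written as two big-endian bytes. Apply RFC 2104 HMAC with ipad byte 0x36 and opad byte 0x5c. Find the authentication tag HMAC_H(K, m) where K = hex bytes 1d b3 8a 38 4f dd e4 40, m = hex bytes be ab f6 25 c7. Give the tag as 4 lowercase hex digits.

0350

Key hex bytes 1d b3 8a 38 4f dd e4 40 is 8 bytes > B = 7, so hash it first: H(key) = 03 e2, then zero-pad to 7 bytes: K' = 03 e2 00 00 00 00 00.
K' ⊕ ipad = 35 d4 36 36 36 36 36.  K' ⊕ opad = 5f be 5c 5c 5c 5c 5c.
Inner input = (K'⊕ipad) ∥ m = 35 d4 36 36 36 36 36 ∥ be ab f6 25 c7.
Inner hash: sum = 53+212+54+54+54+54+54+190+171+246+37+199 = 1378 → 05 62.
Outer input = (K'⊕opad) ∥ inner = 5f be 5c 5c 5c 5c 5c ∥ 05 62.
Outer hash (tag): sum = 95+190+92+92+92+92+92+5+98 = 848 → 03 50.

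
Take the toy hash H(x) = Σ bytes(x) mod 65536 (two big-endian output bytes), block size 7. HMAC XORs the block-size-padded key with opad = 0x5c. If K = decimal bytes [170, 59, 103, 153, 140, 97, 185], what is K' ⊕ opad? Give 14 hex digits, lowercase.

f6673bc5d03de5

Key decimal bytes [170, 59, 103, 153, 140, 97, 185] = aa 3b 67 99 8c 61 b9 is exactly B = 7 bytes: K' = aa 3b 67 99 8c 61 b9.
XOR each byte with 0x5c: aa⊕5c=f6, 3b⊕5c=67, 67⊕5c=3b, 99⊕5c=c5, 8c⊕5c=d0, 61⊕5c=3d, b9⊕5c=e5.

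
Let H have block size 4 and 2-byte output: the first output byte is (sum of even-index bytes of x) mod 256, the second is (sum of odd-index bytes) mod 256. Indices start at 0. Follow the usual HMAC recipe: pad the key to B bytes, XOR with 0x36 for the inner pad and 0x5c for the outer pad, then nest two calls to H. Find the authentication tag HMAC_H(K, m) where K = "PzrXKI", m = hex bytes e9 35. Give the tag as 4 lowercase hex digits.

Key "PzrXKI" = 50 7a 72 58 4b 49 is 6 bytes > B = 4, so hash it first: H(key) = 0d 1b, then zero-pad to 4 bytes: K' = 0d 1b 00 00.
K' ⊕ ipad = 3b 2d 36 36.  K' ⊕ opad = 51 47 5c 5c.
Inner input = (K'⊕ipad) ∥ m = 3b 2d 36 36 ∥ e9 35.
Inner hash: even-index sum = 346 mod 256 = 90; odd-index sum = 152 mod 256 = 152 → 5a 98.
Outer input = (K'⊕opad) ∥ inner = 51 47 5c 5c ∥ 5a 98.
Outer hash (tag): even-index sum = 263 mod 256 = 7; odd-index sum = 315 mod 256 = 59 → 07 3b.

073b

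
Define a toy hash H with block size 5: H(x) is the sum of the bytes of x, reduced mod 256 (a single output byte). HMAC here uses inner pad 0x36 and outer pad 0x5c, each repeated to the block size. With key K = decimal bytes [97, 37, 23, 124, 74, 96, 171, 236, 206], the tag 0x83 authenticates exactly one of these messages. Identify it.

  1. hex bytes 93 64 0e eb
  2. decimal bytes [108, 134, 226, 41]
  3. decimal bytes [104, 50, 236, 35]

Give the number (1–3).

3

Key decimal bytes [97, 37, 23, 124, 74, 96, 171, 236, 206] = 61 25 17 7c 4a 60 ab ec ce is 9 bytes > B = 5, so hash it first: H(key) = 28, then zero-pad to 5 bytes: K' = 28 00 00 00 00.
K' ⊕ ipad = 1e 36 36 36 36; K' ⊕ opad = 74 5c 5c 5c 5c.
m1: inner = H(1e 36 36 36 36 93 64 0e eb) = e6; tag = H(74 5c 5c 5c 5c e6) = ca
m2: inner = H(1e 36 36 36 36 6c 86 e2 29) = f3; tag = H(74 5c 5c 5c 5c f3) = d7
m3: inner = H(1e 36 36 36 36 68 32 ec 23) = 9f; tag = H(74 5c 5c 5c 5c 9f) = 83 ← matches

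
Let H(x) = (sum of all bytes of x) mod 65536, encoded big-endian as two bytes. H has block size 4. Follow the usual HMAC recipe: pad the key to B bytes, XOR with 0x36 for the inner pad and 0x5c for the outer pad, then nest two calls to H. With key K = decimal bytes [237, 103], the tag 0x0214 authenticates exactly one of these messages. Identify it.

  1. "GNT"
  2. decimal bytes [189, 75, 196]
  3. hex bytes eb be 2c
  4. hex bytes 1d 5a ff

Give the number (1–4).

3

Key decimal bytes [237, 103] = ed 67 is 2 bytes ≤ B = 4; zero-pad to 4 bytes: K' = ed 67 00 00.
K' ⊕ ipad = db 51 36 36; K' ⊕ opad = b1 3b 5c 5c.
m1: inner = H(db 51 36 36 47 4e 54) = 02 81; tag = H(b1 3b 5c 5c 02 81) = 0227
m2: inner = H(db 51 36 36 bd 4b c4) = 03 64; tag = H(b1 3b 5c 5c 03 64) = 020b
m3: inner = H(db 51 36 36 eb be 2c) = 03 6d; tag = H(b1 3b 5c 5c 03 6d) = 0214 ← matches
m4: inner = H(db 51 36 36 1d 5a ff) = 03 0e; tag = H(b1 3b 5c 5c 03 0e) = 01b5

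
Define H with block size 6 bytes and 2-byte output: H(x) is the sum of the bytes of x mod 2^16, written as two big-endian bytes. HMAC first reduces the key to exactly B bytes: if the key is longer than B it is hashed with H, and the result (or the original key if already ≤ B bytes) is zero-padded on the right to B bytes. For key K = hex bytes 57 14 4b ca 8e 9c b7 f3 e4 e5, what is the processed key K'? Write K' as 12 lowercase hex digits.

|K| = 10 > B = 6, so first hash the key.
H(K): sum = 87+20+75+202+142+156+183+243+228+229 = 1565 → 06 1d.
Zero-pad H(K) = 06 1d to 6 bytes: K' = 06 1d 00 00 00 00.

061d00000000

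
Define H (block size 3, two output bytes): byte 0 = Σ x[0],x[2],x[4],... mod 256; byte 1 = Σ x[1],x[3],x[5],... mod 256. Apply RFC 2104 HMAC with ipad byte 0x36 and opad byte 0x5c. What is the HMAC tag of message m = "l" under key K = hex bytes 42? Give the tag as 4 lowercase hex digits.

1c06

Key hex bytes 42 is 1 byte ≤ B = 3; zero-pad to 3 bytes: K' = 42 00 00.
K' ⊕ ipad = 74 36 36.  K' ⊕ opad = 1e 5c 5c.
Inner input = (K'⊕ipad) ∥ m = 74 36 36 ∥ 6c.
Inner hash: even-index sum = 170 mod 256 = 170; odd-index sum = 162 mod 256 = 162 → aa a2.
Outer input = (K'⊕opad) ∥ inner = 1e 5c 5c ∥ aa a2.
Outer hash (tag): even-index sum = 284 mod 256 = 28; odd-index sum = 262 mod 256 = 6 → 1c 06.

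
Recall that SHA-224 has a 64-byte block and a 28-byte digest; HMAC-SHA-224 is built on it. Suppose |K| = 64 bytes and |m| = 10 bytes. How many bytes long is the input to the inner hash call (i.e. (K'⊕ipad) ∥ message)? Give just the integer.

74

Key is 64 ≤ 64 bytes, zero-padded: |K'| = 64.
Inner input = (K'⊕ipad) ∥ m → 64 + 10 = 74 bytes.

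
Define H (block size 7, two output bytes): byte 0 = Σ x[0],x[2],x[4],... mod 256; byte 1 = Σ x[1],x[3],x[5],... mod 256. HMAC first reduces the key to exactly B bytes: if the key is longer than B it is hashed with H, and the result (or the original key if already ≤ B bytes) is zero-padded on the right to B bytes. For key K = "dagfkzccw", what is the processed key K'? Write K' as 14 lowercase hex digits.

10a40000000000

|K| = 9 > B = 7, so first hash the key.
H(K): even-index sum = 528 mod 256 = 16; odd-index sum = 420 mod 256 = 164 → 10 a4.
Zero-pad H(K) = 10 a4 to 7 bytes: K' = 10 a4 00 00 00 00 00.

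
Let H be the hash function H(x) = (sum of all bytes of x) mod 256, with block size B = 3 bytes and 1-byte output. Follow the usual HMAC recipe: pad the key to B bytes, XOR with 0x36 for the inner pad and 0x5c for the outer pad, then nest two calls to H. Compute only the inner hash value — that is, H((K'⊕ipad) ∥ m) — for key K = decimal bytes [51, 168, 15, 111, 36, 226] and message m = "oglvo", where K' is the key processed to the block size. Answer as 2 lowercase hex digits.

Key decimal bytes [51, 168, 15, 111, 36, 226] = 33 a8 0f 6f 24 e2 is 6 bytes > B = 3, so hash it first: H(key) = 5f, then zero-pad to 3 bytes: K' = 5f 00 00.
K' ⊕ ipad = 69 36 36.
Inner input = 69 36 36 ∥ 6f 67 6c 76 6f.
Inner hash: sum = 105+54+54+111+103+108+118+111 = 764; mod 256 = 252 → fc.

fc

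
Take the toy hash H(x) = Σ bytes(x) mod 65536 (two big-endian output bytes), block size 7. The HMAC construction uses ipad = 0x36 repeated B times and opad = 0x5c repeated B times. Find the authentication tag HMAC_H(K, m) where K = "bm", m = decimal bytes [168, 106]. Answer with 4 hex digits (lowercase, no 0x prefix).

Key "bm" = 62 6d is 2 bytes ≤ B = 7; zero-pad to 7 bytes: K' = 62 6d 00 00 00 00 00.
K' ⊕ ipad = 54 5b 36 36 36 36 36.  K' ⊕ opad = 3e 31 5c 5c 5c 5c 5c.
Inner input = (K'⊕ipad) ∥ m = 54 5b 36 36 36 36 36 ∥ a8 6a.
Inner hash: sum = 84+91+54+54+54+54+54+168+106 = 719 → 02 cf.
Outer input = (K'⊕opad) ∥ inner = 3e 31 5c 5c 5c 5c 5c ∥ 02 cf.
Outer hash (tag): sum = 62+49+92+92+92+92+92+2+207 = 780 → 03 0c.

030c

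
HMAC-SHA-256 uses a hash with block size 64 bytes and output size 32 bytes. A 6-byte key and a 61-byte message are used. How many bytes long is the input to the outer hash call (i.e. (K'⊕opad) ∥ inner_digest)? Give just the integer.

96

Key is 6 ≤ 64 bytes, zero-padded: |K'| = 64.
Outer input = (K'⊕opad) ∥ H(inner) → 64 + 32 = 96 bytes.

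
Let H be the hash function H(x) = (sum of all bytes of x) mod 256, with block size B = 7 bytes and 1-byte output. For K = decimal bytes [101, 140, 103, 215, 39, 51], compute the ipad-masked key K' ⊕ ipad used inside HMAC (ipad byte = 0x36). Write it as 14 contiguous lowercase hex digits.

Key decimal bytes [101, 140, 103, 215, 39, 51] = 65 8c 67 d7 27 33 is 6 bytes ≤ B = 7; zero-pad to 7 bytes: K' = 65 8c 67 d7 27 33 00.
XOR each byte with 0x36: 65⊕36=53, 8c⊕36=ba, 67⊕36=51, d7⊕36=e1, 27⊕36=11, 33⊕36=05, 00⊕36=36.

53ba51e1110536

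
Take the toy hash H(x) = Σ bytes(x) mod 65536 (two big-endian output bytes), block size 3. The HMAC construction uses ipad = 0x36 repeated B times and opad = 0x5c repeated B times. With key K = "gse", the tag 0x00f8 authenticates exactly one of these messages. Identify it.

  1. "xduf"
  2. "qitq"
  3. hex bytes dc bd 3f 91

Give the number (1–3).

3

Key "gse" = 67 73 65 is exactly B = 3 bytes: K' = 67 73 65.
K' ⊕ ipad = 51 45 53; K' ⊕ opad = 3b 2f 39.
m1: inner = H(51 45 53 78 64 75 66) = 02 a0; tag = H(3b 2f 39 02 a0) = 0145
m2: inner = H(51 45 53 71 69 74 71) = 02 a8; tag = H(3b 2f 39 02 a8) = 014d
m3: inner = H(51 45 53 dc bd 3f 91) = 03 52; tag = H(3b 2f 39 03 52) = 00f8 ← matches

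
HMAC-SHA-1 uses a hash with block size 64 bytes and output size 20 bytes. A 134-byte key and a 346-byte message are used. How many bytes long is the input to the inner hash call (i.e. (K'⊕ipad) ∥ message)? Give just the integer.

410

Key is 134 > 64 bytes, so it is hashed to 20 bytes then zero-padded to 64: |K'| = 64.
Inner input = (K'⊕ipad) ∥ m → 64 + 346 = 410 bytes.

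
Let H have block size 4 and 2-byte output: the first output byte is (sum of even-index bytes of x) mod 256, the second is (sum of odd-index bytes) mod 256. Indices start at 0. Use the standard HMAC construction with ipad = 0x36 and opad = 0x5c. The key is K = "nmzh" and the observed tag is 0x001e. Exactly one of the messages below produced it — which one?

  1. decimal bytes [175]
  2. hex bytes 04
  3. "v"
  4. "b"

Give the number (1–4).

2

Key "nmzh" = 6e 6d 7a 68 is exactly B = 4 bytes: K' = 6e 6d 7a 68.
K' ⊕ ipad = 58 5b 4c 5e; K' ⊕ opad = 32 31 26 34.
m1: inner = H(58 5b 4c 5e af) = 53 b9; tag = H(32 31 26 34 53 b9) = ab1e
m2: inner = H(58 5b 4c 5e 04) = a8 b9; tag = H(32 31 26 34 a8 b9) = 001e ← matches
m3: inner = H(58 5b 4c 5e 76) = 1a b9; tag = H(32 31 26 34 1a b9) = 721e
m4: inner = H(58 5b 4c 5e 62) = 06 b9; tag = H(32 31 26 34 06 b9) = 5e1e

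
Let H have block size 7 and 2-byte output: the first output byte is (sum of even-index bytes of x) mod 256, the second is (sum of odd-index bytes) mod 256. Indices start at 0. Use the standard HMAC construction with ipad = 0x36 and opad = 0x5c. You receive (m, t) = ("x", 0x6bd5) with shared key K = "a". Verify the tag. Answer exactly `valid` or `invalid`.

Key "a" = 61 is 1 byte ≤ B = 7; zero-pad to 7 bytes: K' = 61 00 00 00 00 00 00.
K' ⊕ ipad = 57 36 36 36 36 36 36; K' ⊕ opad = 3d 5c 5c 5c 5c 5c 5c.
Inner hash: even-index sum = 249 mod 256 = 249; odd-index sum = 282 mod 256 = 26 → f9 1a.
Outer hash (recomputed tag): even-index sum = 363 mod 256 = 107; odd-index sum = 525 mod 256 = 13 → 6b 0d.
Recomputed tag = 6b0d; claimed = 6bd5 → mismatch.

invalid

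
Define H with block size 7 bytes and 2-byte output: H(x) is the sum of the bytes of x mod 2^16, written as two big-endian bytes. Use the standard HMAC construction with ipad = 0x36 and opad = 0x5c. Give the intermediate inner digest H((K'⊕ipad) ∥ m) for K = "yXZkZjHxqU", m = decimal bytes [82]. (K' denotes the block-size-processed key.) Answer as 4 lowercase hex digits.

Key "yXZkZjHxqU" = 79 58 5a 6b 5a 6a 48 78 71 55 is 10 bytes > B = 7, so hash it first: H(key) = 03 e0, then zero-pad to 7 bytes: K' = 03 e0 00 00 00 00 00.
K' ⊕ ipad = 35 d6 36 36 36 36 36.
Inner input = 35 d6 36 36 36 36 36 ∥ 52.
Inner hash: sum = 53+214+54+54+54+54+54+82 = 619 → 02 6b.

026b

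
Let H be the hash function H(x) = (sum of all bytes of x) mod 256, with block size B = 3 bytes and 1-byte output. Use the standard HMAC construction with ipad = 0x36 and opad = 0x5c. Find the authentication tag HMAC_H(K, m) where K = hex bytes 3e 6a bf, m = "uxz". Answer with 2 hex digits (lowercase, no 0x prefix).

cf

Key hex bytes 3e 6a bf is exactly B = 3 bytes: K' = 3e 6a bf.
K' ⊕ ipad = 08 5c 89.  K' ⊕ opad = 62 36 e3.
Inner input = (K'⊕ipad) ∥ m = 08 5c 89 ∥ 75 78 7a.
Inner hash: sum = 8+92+137+117+120+122 = 596; mod 256 = 84 → 54.
Outer input = (K'⊕opad) ∥ inner = 62 36 e3 ∥ 54.
Outer hash (tag): sum = 98+54+227+84 = 463; mod 256 = 207 → cf.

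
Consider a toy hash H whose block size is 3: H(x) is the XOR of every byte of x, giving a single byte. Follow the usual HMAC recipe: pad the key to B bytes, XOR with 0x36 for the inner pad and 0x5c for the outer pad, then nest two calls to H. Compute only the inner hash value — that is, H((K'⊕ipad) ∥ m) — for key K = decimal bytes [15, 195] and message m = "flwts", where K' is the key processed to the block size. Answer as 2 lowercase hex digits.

Key decimal bytes [15, 195] = 0f c3 is 2 bytes ≤ B = 3; zero-pad to 3 bytes: K' = 0f c3 00.
K' ⊕ ipad = 39 f5 36.
Inner input = 39 f5 36 ∥ 66 6c 77 74 73.
Inner hash: XOR 39⊕f5⊕36⊕66⊕6c⊕77⊕74⊕73 = 80.

80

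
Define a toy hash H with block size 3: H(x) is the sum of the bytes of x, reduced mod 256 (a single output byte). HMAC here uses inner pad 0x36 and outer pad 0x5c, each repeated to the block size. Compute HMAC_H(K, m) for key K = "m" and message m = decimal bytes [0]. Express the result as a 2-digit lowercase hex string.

Key "m" = 6d is 1 byte ≤ B = 3; zero-pad to 3 bytes: K' = 6d 00 00.
K' ⊕ ipad = 5b 36 36.  K' ⊕ opad = 31 5c 5c.
Inner input = (K'⊕ipad) ∥ m = 5b 36 36 ∥ 00.
Inner hash: sum = 91+54+54+0 = 199 → c7.
Outer input = (K'⊕opad) ∥ inner = 31 5c 5c ∥ c7.
Outer hash (tag): sum = 49+92+92+199 = 432; mod 256 = 176 → b0.

b0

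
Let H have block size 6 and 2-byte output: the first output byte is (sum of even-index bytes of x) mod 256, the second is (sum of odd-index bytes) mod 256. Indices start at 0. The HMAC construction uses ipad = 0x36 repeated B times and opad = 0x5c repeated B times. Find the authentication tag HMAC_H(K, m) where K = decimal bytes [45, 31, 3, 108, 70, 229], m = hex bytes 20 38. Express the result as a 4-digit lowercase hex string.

caba

Key decimal bytes [45, 31, 3, 108, 70, 229] = 2d 1f 03 6c 46 e5 is exactly B = 6 bytes: K' = 2d 1f 03 6c 46 e5.
K' ⊕ ipad = 1b 29 35 5a 70 d3.  K' ⊕ opad = 71 43 5f 30 1a b9.
Inner input = (K'⊕ipad) ∥ m = 1b 29 35 5a 70 d3 ∥ 20 38.
Inner hash: even-index sum = 224 mod 256 = 224; odd-index sum = 398 mod 256 = 142 → e0 8e.
Outer input = (K'⊕opad) ∥ inner = 71 43 5f 30 1a b9 ∥ e0 8e.
Outer hash (tag): even-index sum = 458 mod 256 = 202; odd-index sum = 442 mod 256 = 186 → ca ba.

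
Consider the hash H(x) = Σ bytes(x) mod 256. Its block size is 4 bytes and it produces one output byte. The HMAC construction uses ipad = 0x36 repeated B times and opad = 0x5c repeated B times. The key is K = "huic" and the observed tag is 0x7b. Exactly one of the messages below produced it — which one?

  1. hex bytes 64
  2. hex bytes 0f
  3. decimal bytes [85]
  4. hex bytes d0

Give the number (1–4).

3

Key "huic" = 68 75 69 63 is exactly B = 4 bytes: K' = 68 75 69 63.
K' ⊕ ipad = 5e 43 5f 55; K' ⊕ opad = 34 29 35 3f.
m1: inner = H(5e 43 5f 55 64) = b9; tag = H(34 29 35 3f b9) = 8a
m2: inner = H(5e 43 5f 55 0f) = 64; tag = H(34 29 35 3f 64) = 35
m3: inner = H(5e 43 5f 55 55) = aa; tag = H(34 29 35 3f aa) = 7b ← matches
m4: inner = H(5e 43 5f 55 d0) = 25; tag = H(34 29 35 3f 25) = f6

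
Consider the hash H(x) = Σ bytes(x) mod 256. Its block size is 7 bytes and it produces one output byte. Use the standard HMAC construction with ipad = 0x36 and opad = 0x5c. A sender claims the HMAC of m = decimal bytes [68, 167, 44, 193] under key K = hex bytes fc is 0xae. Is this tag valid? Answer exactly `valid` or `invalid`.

Key hex bytes fc is 1 byte ≤ B = 7; zero-pad to 7 bytes: K' = fc 00 00 00 00 00 00.
K' ⊕ ipad = ca 36 36 36 36 36 36; K' ⊕ opad = a0 5c 5c 5c 5c 5c 5c.
Inner hash: sum = 202+54+54+54+54+54+54+68+167+44+193 = 998; mod 256 = 230 → e6.
Outer hash (recomputed tag): sum = 160+92+92+92+92+92+92+230 = 942; mod 256 = 174 → ae.
Recomputed tag = ae; claimed = ae → match.

valid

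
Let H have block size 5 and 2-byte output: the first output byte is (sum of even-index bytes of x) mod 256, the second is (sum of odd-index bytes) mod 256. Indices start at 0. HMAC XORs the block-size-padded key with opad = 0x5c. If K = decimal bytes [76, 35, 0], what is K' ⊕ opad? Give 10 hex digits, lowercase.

107f5c5c5c

Key decimal bytes [76, 35, 0] = 4c 23 00 is 3 bytes ≤ B = 5; zero-pad to 5 bytes: K' = 4c 23 00 00 00.
XOR each byte with 0x5c: 4c⊕5c=10, 23⊕5c=7f, 00⊕5c=5c, 00⊕5c=5c, 00⊕5c=5c.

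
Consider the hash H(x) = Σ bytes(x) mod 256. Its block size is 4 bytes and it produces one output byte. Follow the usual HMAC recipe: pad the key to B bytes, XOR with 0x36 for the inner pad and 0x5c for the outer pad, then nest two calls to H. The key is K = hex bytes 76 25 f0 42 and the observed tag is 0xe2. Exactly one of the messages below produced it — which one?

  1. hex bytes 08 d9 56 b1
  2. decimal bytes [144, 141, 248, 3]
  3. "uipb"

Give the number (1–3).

1

Key hex bytes 76 25 f0 42 is exactly B = 4 bytes: K' = 76 25 f0 42.
K' ⊕ ipad = 40 13 c6 74; K' ⊕ opad = 2a 79 ac 1e.
m1: inner = H(40 13 c6 74 08 d9 56 b1) = 75; tag = H(2a 79 ac 1e 75) = e2 ← matches
m2: inner = H(40 13 c6 74 90 8d f8 03) = a5; tag = H(2a 79 ac 1e a5) = 12
m3: inner = H(40 13 c6 74 75 69 70 62) = 3d; tag = H(2a 79 ac 1e 3d) = aa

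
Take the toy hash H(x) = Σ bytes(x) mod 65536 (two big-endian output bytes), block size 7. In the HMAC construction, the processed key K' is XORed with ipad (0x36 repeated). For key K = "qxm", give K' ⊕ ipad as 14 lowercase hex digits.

474e5b36363636

Key "qxm" = 71 78 6d is 3 bytes ≤ B = 7; zero-pad to 7 bytes: K' = 71 78 6d 00 00 00 00.
XOR each byte with 0x36: 71⊕36=47, 78⊕36=4e, 6d⊕36=5b, 00⊕36=36, 00⊕36=36, 00⊕36=36, 00⊕36=36.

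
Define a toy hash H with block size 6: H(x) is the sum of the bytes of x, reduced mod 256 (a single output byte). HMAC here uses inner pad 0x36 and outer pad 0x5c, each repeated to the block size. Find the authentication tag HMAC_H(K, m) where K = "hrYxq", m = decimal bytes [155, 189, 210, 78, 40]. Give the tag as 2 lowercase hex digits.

Key "hrYxq" = 68 72 59 78 71 is 5 bytes ≤ B = 6; zero-pad to 6 bytes: K' = 68 72 59 78 71 00.
K' ⊕ ipad = 5e 44 6f 4e 47 36.  K' ⊕ opad = 34 2e 05 24 2d 5c.
Inner input = (K'⊕ipad) ∥ m = 5e 44 6f 4e 47 36 ∥ 9b bd d2 4e 28.
Inner hash: sum = 94+68+111+78+71+54+155+189+210+78+40 = 1148; mod 256 = 124 → 7c.
Outer input = (K'⊕opad) ∥ inner = 34 2e 05 24 2d 5c ∥ 7c.
Outer hash (tag): sum = 52+46+5+36+45+92+124 = 400; mod 256 = 144 → 90.

90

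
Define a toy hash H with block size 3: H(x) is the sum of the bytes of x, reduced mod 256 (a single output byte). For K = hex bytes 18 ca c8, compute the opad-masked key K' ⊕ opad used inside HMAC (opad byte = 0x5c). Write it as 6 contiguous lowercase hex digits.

449694

Key hex bytes 18 ca c8 is exactly B = 3 bytes: K' = 18 ca c8.
XOR each byte with 0x5c: 18⊕5c=44, ca⊕5c=96, c8⊕5c=94.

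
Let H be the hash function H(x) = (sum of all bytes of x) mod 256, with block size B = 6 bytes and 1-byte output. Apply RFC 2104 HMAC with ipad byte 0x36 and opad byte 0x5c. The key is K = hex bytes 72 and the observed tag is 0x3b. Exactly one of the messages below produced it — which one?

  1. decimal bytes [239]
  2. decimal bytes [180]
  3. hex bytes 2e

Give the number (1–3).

Key hex bytes 72 is 1 byte ≤ B = 6; zero-pad to 6 bytes: K' = 72 00 00 00 00 00.
K' ⊕ ipad = 44 36 36 36 36 36; K' ⊕ opad = 2e 5c 5c 5c 5c 5c.
m1: inner = H(44 36 36 36 36 36 ef) = 41; tag = H(2e 5c 5c 5c 5c 5c 41) = 3b ← matches
m2: inner = H(44 36 36 36 36 36 b4) = 06; tag = H(2e 5c 5c 5c 5c 5c 06) = 00
m3: inner = H(44 36 36 36 36 36 2e) = 80; tag = H(2e 5c 5c 5c 5c 5c 80) = 7a

1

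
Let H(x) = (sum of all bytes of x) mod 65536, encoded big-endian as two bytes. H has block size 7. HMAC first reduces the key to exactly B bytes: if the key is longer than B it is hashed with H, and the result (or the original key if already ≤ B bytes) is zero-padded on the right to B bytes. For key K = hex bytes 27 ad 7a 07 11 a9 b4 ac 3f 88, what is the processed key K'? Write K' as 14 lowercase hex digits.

|K| = 10 > B = 7, so first hash the key.
H(K): sum = 39+173+122+7+17+169+180+172+63+136 = 1078 → 04 36.
Zero-pad H(K) = 04 36 to 7 bytes: K' = 04 36 00 00 00 00 00.

04360000000000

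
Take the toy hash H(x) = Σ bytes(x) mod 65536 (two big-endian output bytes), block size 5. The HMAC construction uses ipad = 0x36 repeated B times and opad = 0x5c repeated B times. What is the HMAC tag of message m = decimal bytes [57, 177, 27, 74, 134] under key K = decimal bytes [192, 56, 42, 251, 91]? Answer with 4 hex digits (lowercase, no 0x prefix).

0257

Key decimal bytes [192, 56, 42, 251, 91] = c0 38 2a fb 5b is exactly B = 5 bytes: K' = c0 38 2a fb 5b.
K' ⊕ ipad = f6 0e 1c cd 6d.  K' ⊕ opad = 9c 64 76 a7 07.
Inner input = (K'⊕ipad) ∥ m = f6 0e 1c cd 6d ∥ 39 b1 1b 4a 86.
Inner hash: sum = 246+14+28+205+109+57+177+27+74+134 = 1071 → 04 2f.
Outer input = (K'⊕opad) ∥ inner = 9c 64 76 a7 07 ∥ 04 2f.
Outer hash (tag): sum = 156+100+118+167+7+4+47 = 599 → 02 57.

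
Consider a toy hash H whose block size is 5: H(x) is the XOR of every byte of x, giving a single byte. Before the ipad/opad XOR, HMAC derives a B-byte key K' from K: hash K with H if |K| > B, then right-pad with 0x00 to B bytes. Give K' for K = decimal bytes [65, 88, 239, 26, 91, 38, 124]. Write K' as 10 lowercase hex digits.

ed00000000

|K| = 7 > B = 5, so first hash the key.
H(K): XOR 41⊕58⊕ef⊕1a⊕5b⊕26⊕7c = ed.
Zero-pad H(K) = ed to 5 bytes: K' = ed 00 00 00 00.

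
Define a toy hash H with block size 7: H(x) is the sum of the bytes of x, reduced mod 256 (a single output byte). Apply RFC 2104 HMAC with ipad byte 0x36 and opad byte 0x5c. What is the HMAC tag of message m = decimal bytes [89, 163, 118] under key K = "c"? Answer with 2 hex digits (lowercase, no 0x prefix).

Key "c" = 63 is 1 byte ≤ B = 7; zero-pad to 7 bytes: K' = 63 00 00 00 00 00 00.
K' ⊕ ipad = 55 36 36 36 36 36 36.  K' ⊕ opad = 3f 5c 5c 5c 5c 5c 5c.
Inner input = (K'⊕ipad) ∥ m = 55 36 36 36 36 36 36 ∥ 59 a3 76.
Inner hash: sum = 85+54+54+54+54+54+54+89+163+118 = 779; mod 256 = 11 → 0b.
Outer input = (K'⊕opad) ∥ inner = 3f 5c 5c 5c 5c 5c 5c ∥ 0b.
Outer hash (tag): sum = 63+92+92+92+92+92+92+11 = 626; mod 256 = 114 → 72.

72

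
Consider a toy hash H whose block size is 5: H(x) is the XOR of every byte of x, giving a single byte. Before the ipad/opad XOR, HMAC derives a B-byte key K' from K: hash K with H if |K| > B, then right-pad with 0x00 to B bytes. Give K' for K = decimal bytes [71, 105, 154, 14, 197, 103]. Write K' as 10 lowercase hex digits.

1800000000

|K| = 6 > B = 5, so first hash the key.
H(K): XOR 47⊕69⊕9a⊕0e⊕c5⊕67 = 18.
Zero-pad H(K) = 18 to 5 bytes: K' = 18 00 00 00 00.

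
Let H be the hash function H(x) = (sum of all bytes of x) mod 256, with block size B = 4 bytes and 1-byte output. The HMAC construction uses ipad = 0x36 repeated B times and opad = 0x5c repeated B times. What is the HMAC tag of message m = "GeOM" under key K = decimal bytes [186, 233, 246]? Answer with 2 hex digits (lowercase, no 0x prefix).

Key decimal bytes [186, 233, 246] = ba e9 f6 is 3 bytes ≤ B = 4; zero-pad to 4 bytes: K' = ba e9 f6 00.
K' ⊕ ipad = 8c df c0 36.  K' ⊕ opad = e6 b5 aa 5c.
Inner input = (K'⊕ipad) ∥ m = 8c df c0 36 ∥ 47 65 4f 4d.
Inner hash: sum = 140+223+192+54+71+101+79+77 = 937; mod 256 = 169 → a9.
Outer input = (K'⊕opad) ∥ inner = e6 b5 aa 5c ∥ a9.
Outer hash (tag): sum = 230+181+170+92+169 = 842; mod 256 = 74 → 4a.

4a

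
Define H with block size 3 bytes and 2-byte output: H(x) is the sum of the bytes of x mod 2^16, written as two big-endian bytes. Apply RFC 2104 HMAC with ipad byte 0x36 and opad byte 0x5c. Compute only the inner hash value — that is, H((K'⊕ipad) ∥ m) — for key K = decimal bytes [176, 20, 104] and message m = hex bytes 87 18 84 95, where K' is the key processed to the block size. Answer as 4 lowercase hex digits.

02be

Key decimal bytes [176, 20, 104] = b0 14 68 is exactly B = 3 bytes: K' = b0 14 68.
K' ⊕ ipad = 86 22 5e.
Inner input = 86 22 5e ∥ 87 18 84 95.
Inner hash: sum = 134+34+94+135+24+132+149 = 702 → 02 be.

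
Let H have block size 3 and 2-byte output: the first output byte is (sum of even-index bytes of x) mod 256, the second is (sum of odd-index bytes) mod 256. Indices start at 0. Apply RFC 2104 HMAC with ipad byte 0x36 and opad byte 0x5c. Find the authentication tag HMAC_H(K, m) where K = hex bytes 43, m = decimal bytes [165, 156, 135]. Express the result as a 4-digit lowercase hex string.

dda3

Key hex bytes 43 is 1 byte ≤ B = 3; zero-pad to 3 bytes: K' = 43 00 00.
K' ⊕ ipad = 75 36 36.  K' ⊕ opad = 1f 5c 5c.
Inner input = (K'⊕ipad) ∥ m = 75 36 36 ∥ a5 9c 87.
Inner hash: even-index sum = 327 mod 256 = 71; odd-index sum = 354 mod 256 = 98 → 47 62.
Outer input = (K'⊕opad) ∥ inner = 1f 5c 5c ∥ 47 62.
Outer hash (tag): even-index sum = 221 mod 256 = 221; odd-index sum = 163 mod 256 = 163 → dd a3.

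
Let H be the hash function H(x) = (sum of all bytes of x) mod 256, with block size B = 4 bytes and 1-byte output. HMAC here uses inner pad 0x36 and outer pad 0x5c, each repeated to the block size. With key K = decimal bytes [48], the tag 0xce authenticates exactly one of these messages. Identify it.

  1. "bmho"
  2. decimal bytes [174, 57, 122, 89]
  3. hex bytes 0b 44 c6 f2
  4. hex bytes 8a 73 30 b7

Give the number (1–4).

Key decimal bytes [48] = 30 is 1 byte ≤ B = 4; zero-pad to 4 bytes: K' = 30 00 00 00.
K' ⊕ ipad = 06 36 36 36; K' ⊕ opad = 6c 5c 5c 5c.
m1: inner = H(06 36 36 36 62 6d 68 6f) = 4e; tag = H(6c 5c 5c 5c 4e) = ce ← matches
m2: inner = H(06 36 36 36 ae 39 7a 59) = 62; tag = H(6c 5c 5c 5c 62) = e2
m3: inner = H(06 36 36 36 0b 44 c6 f2) = af; tag = H(6c 5c 5c 5c af) = 2f
m4: inner = H(06 36 36 36 8a 73 30 b7) = 8c; tag = H(6c 5c 5c 5c 8c) = 0c

1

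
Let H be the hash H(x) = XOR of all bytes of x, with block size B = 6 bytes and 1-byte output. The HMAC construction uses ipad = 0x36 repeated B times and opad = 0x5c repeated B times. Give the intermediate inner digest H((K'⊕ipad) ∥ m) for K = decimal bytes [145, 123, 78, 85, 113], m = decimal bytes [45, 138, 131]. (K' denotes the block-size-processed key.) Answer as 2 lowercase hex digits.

a4

Key decimal bytes [145, 123, 78, 85, 113] = 91 7b 4e 55 71 is 5 bytes ≤ B = 6; zero-pad to 6 bytes: K' = 91 7b 4e 55 71 00.
K' ⊕ ipad = a7 4d 78 63 47 36.
Inner input = a7 4d 78 63 47 36 ∥ 2d 8a 83.
Inner hash: XOR a7⊕4d⊕78⊕63⊕47⊕36⊕2d⊕8a⊕83 = a4.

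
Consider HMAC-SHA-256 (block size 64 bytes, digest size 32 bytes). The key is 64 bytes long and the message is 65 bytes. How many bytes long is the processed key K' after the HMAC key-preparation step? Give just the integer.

64

Key is 64 ≤ 64 bytes, zero-padded: |K'| = 64.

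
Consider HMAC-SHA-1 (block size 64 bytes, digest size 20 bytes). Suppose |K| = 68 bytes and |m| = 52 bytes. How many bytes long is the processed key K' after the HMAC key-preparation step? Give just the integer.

Key is 68 > 64 bytes, so it is hashed to 20 bytes then zero-padded to 64: |K'| = 64.

64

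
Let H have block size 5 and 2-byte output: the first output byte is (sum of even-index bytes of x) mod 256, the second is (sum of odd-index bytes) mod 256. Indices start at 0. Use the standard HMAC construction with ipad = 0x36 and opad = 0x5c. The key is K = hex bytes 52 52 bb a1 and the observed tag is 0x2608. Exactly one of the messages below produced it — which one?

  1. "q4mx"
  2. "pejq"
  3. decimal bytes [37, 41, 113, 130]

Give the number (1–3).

Key hex bytes 52 52 bb a1 is 4 bytes ≤ B = 5; zero-pad to 5 bytes: K' = 52 52 bb a1 00.
K' ⊕ ipad = 64 64 8d 97 36; K' ⊕ opad = 0e 0e e7 fd 5c.
m1: inner = H(64 64 8d 97 36 71 34 6d 78) = d3 d9; tag = H(0e 0e e7 fd 5c d3 d9) = 2ade
m2: inner = H(64 64 8d 97 36 70 65 6a 71) = fd d5; tag = H(0e 0e e7 fd 5c fd d5) = 2608 ← matches
m3: inner = H(64 64 8d 97 36 25 29 71 82) = d2 91; tag = H(0e 0e e7 fd 5c d2 91) = e2dd

2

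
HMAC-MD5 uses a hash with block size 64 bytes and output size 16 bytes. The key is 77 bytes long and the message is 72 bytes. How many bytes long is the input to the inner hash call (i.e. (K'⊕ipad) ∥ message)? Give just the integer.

136

Key is 77 > 64 bytes, so it is hashed to 16 bytes then zero-padded to 64: |K'| = 64.
Inner input = (K'⊕ipad) ∥ m → 64 + 72 = 136 bytes.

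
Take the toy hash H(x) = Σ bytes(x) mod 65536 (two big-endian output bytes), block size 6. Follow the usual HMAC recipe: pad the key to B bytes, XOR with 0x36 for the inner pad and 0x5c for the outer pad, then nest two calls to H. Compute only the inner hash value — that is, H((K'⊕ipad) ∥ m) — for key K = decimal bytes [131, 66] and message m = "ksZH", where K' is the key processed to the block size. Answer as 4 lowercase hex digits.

0381

Key decimal bytes [131, 66] = 83 42 is 2 bytes ≤ B = 6; zero-pad to 6 bytes: K' = 83 42 00 00 00 00.
K' ⊕ ipad = b5 74 36 36 36 36.
Inner input = b5 74 36 36 36 36 ∥ 6b 73 5a 48.
Inner hash: sum = 181+116+54+54+54+54+107+115+90+72 = 897 → 03 81.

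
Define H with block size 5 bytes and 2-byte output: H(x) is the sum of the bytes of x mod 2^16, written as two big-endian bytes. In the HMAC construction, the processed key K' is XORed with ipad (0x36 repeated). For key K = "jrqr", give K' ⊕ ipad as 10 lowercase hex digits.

Key "jrqr" = 6a 72 71 72 is 4 bytes ≤ B = 5; zero-pad to 5 bytes: K' = 6a 72 71 72 00.
XOR each byte with 0x36: 6a⊕36=5c, 72⊕36=44, 71⊕36=47, 72⊕36=44, 00⊕36=36.

5c44474436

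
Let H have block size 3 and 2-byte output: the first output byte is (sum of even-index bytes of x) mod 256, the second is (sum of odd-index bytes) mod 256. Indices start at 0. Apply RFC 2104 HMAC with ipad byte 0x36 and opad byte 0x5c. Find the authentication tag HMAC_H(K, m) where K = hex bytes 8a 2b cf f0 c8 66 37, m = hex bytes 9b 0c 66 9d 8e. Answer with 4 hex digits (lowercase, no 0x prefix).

a62a

Key hex bytes 8a 2b cf f0 c8 66 37 is 7 bytes > B = 3, so hash it first: H(key) = 58 81, then zero-pad to 3 bytes: K' = 58 81 00.
K' ⊕ ipad = 6e b7 36.  K' ⊕ opad = 04 dd 5c.
Inner input = (K'⊕ipad) ∥ m = 6e b7 36 ∥ 9b 0c 66 9d 8e.
Inner hash: even-index sum = 333 mod 256 = 77; odd-index sum = 582 mod 256 = 70 → 4d 46.
Outer input = (K'⊕opad) ∥ inner = 04 dd 5c ∥ 4d 46.
Outer hash (tag): even-index sum = 166 mod 256 = 166; odd-index sum = 298 mod 256 = 42 → a6 2a.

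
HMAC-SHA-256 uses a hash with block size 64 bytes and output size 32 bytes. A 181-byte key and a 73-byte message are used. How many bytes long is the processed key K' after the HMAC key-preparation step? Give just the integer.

64

Key is 181 > 64 bytes, so it is hashed to 32 bytes then zero-padded to 64: |K'| = 64.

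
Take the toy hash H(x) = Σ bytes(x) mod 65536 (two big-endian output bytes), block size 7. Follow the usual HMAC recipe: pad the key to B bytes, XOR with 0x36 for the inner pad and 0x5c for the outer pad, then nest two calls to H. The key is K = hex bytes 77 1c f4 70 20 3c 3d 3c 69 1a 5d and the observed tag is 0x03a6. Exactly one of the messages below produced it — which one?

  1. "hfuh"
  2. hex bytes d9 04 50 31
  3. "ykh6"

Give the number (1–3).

Key hex bytes 77 1c f4 70 20 3c 3d 3c 69 1a 5d is 11 bytes > B = 7, so hash it first: H(key) = 03 ac, then zero-pad to 7 bytes: K' = 03 ac 00 00 00 00 00.
K' ⊕ ipad = 35 9a 36 36 36 36 36; K' ⊕ opad = 5f f0 5c 5c 5c 5c 5c.
m1: inner = H(35 9a 36 36 36 36 36 68 66 75 68) = 03 88; tag = H(5f f0 5c 5c 5c 5c 5c 03 88) = 03a6 ← matches
m2: inner = H(35 9a 36 36 36 36 36 d9 04 50 31) = 03 3b; tag = H(5f f0 5c 5c 5c 5c 5c 03 3b) = 0359
m3: inner = H(35 9a 36 36 36 36 36 79 6b 68 36) = 03 5f; tag = H(5f f0 5c 5c 5c 5c 5c 03 5f) = 037d

1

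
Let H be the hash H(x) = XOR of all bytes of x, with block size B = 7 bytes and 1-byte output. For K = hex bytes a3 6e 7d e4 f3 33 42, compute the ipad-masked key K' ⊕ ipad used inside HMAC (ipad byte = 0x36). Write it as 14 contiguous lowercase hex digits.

95584bd2c50574

Key hex bytes a3 6e 7d e4 f3 33 42 is exactly B = 7 bytes: K' = a3 6e 7d e4 f3 33 42.
XOR each byte with 0x36: a3⊕36=95, 6e⊕36=58, 7d⊕36=4b, e4⊕36=d2, f3⊕36=c5, 33⊕36=05, 42⊕36=74.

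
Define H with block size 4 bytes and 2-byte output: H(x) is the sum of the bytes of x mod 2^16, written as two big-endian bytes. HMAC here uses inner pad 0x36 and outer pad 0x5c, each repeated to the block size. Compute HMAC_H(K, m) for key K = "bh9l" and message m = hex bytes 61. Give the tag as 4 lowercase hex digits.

0184

Key "bh9l" = 62 68 39 6c is exactly B = 4 bytes: K' = 62 68 39 6c.
K' ⊕ ipad = 54 5e 0f 5a.  K' ⊕ opad = 3e 34 65 30.
Inner input = (K'⊕ipad) ∥ m = 54 5e 0f 5a ∥ 61.
Inner hash: sum = 84+94+15+90+97 = 380 → 01 7c.
Outer input = (K'⊕opad) ∥ inner = 3e 34 65 30 ∥ 01 7c.
Outer hash (tag): sum = 62+52+101+48+1+124 = 388 → 01 84.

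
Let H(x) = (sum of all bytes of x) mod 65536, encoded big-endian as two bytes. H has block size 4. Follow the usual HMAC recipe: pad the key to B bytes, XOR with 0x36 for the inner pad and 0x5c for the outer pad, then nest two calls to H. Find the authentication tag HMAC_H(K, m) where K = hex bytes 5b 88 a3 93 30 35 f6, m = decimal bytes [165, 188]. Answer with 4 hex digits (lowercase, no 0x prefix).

0185

Key hex bytes 5b 88 a3 93 30 35 f6 is 7 bytes > B = 4, so hash it first: H(key) = 03 74, then zero-pad to 4 bytes: K' = 03 74 00 00.
K' ⊕ ipad = 35 42 36 36.  K' ⊕ opad = 5f 28 5c 5c.
Inner input = (K'⊕ipad) ∥ m = 35 42 36 36 ∥ a5 bc.
Inner hash: sum = 53+66+54+54+165+188 = 580 → 02 44.
Outer input = (K'⊕opad) ∥ inner = 5f 28 5c 5c ∥ 02 44.
Outer hash (tag): sum = 95+40+92+92+2+68 = 389 → 01 85.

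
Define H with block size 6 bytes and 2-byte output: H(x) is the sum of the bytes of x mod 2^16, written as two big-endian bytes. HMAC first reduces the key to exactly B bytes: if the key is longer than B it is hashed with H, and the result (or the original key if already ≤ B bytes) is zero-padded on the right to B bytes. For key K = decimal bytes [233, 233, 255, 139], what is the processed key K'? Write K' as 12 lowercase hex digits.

Key decimal bytes [233, 233, 255, 139] = e9 e9 ff 8b is 4 bytes ≤ B = 6; zero-pad to 6 bytes: K' = e9 e9 ff 8b 00 00.

e9e9ff8b0000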